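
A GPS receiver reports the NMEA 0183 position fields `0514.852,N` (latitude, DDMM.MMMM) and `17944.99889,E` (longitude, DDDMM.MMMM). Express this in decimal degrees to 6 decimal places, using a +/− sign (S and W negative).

5.247533, 179.749982

Latitude: degrees = first 2 digits = 5, minutes = 14.852; 5 + 14.852/60 = 5.2475333
N → positive
Lon: split at 3 digits → 179° and 44.99889′; 179 + 44.99889/60 = 179.7499815
E → positive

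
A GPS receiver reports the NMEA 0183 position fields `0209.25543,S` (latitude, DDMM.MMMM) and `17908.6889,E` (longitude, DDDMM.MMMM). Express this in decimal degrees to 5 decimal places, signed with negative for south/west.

-2.15426, 179.14482

φ: degrees = first 2 digits = 2, minutes = 9.25543; 2 + 9.25543/60 = 2.154257
S ⇒ negate
λ: split at 3 digits → 179° and 8.6889′; 179 + 8.6889/60 = 179.144815
E → positive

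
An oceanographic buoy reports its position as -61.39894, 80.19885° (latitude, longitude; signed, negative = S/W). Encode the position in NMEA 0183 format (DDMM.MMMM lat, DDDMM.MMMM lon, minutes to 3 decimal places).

6123.936,S / 08011.931,E

Latitude is negative → S; |value| = 61.398940
φ: 61° + 0.398940 × 60 = 61° 23.93640′
Lon: minutes = (80.198850 − 80) × 60 = 11.93100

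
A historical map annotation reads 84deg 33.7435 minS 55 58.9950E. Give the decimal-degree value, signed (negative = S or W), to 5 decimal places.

-84.56239, 55.98325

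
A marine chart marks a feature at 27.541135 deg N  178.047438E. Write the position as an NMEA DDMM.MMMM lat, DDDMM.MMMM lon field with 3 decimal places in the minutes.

φ: fractional part 0.541135 → 32.46810 minutes
Lon: fractional part 0.047438 → 2.84628 minutes

2732.468,N / 17802.846,E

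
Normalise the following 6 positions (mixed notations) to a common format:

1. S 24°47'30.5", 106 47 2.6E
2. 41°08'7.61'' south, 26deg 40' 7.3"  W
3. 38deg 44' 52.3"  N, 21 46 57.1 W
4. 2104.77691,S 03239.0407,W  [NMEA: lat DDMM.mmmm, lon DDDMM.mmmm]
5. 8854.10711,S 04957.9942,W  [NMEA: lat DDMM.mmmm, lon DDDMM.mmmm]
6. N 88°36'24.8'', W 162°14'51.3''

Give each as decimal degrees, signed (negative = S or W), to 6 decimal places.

1. -24.791806, 106.784056
2. -41.135447, -26.668694
3. 38.747861, -21.782528
4. -21.079615, -32.650678
5. -88.901785, -49.966570
6. 88.606889, -162.247583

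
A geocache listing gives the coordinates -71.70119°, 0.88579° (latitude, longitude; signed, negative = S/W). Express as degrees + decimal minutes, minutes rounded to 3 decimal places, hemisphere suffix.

71° 42.071′ S, 0° 53.147′ E

Latitude is negative → S; |value| = 71.701190
Lat: minutes = (71.701190 − 71) × 60 = 42.07140
Longitude: 0° + 0.885790 × 60 = 0° 53.14740′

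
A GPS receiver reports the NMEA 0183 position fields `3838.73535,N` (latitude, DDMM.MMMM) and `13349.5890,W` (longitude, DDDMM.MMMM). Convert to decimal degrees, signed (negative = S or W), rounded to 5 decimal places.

38.64559, -133.82648

Latitude: degrees = first 2 digits = 38, minutes = 38.73535; 38 + 38.73535/60 = 38.645589
N ⇒ keep positive
Lon: split at 3 digits → 133° and 49.589′; 133 + 49.589/60 = 133.826483
W ⇒ negate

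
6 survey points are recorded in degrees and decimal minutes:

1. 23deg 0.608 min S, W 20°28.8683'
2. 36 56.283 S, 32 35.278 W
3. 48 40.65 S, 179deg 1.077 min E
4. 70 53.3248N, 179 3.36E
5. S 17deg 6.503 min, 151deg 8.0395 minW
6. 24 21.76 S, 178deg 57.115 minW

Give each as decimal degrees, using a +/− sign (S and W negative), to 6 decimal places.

1. -23.010133, -20.481138
2. -36.938050, -32.587967
3. -48.677500, 179.017950
4. 70.888747, 179.056000
5. -17.108383, -151.133992
6. -24.362667, -178.951917

Point 1:
  Latitude: 0.608′ = 0.010133°; total 23.0101333
  S ⇒ negate
  λ: 28.8683′ = 0.481138°; total 20.4811383
  W ⇒ negate
Point 2:
  φ: 56.283′ = 0.938050°; total 36.9380500
  hemisphere S, so the sign is −
  λ: 32 + 35.278/60 = 32.5879667
  W → negative
Point 3:
  Latitude: 48 + 40.65/60 = 48.6775000
  hemisphere S, so the sign is −
  λ: 179 + 1.077/60 = 179.0179500
  E ⇒ keep positive
Point 4:
  Lat: 70 + 53.3248/60 = 70.8887467
  N ⇒ keep positive
  Longitude: 3.36′ = 0.056000°; total 179.0560000
  E ⇒ keep positive
Point 5:
  Lat: 17 + 6.503/60 = 17.1083833
  S ⇒ negate
  Lon: 8.0395′ = 0.133992°; total 151.1339917
  hemisphere W, so the sign is −
Point 6:
  Latitude: 24 + 21.76/60 = 24.3626667
  S ⇒ negate
  Longitude: 178 + 57.115/60 = 178.9519167
  hemisphere W, so the sign is −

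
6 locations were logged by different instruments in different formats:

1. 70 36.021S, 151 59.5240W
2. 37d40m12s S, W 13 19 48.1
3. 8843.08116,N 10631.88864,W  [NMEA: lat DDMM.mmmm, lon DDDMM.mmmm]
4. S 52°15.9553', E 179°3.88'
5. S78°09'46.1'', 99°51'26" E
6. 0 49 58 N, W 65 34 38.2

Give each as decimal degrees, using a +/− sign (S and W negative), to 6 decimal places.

1. -70.600350, -151.992067
2. -37.670000, -13.330028
3. 88.718019, -106.531477
4. -52.265922, 179.064667
5. -78.162806, 99.857222
6. 0.832778, -65.577278

Point 1:
  Latitude: 70 + 36.021/60 = 70.6003500
  S ⇒ negate
  Longitude: 59.524′ = 0.992067°; total 151.9920667
  W ⇒ negate
Point 2:
  φ: 37 + 40/60 + 12/3600 = 37.6700000
  hemisphere S, so the sign is −
  Longitude: 19′ + 48.1″ = 19.80167′; 13 + 19.80167/60 = 13.3300278
  hemisphere W, so the sign is −
Point 3:
  φ: split at 2 digits → 88° and 43.08116′; 88 + 43.08116/60 = 88.7180193
  N ⇒ keep positive
  λ: split at 3 digits → 106° and 31.88864′; 106 + 31.88864/60 = 106.5314773
  W ⇒ negate
Point 4:
  Lat: 15.9553′ = 0.265922°; total 52.2659217
  S → negative
  Lon: 3.88′ = 0.064667°; total 179.0646667
  E ⇒ keep positive
Point 5:
  φ: 78 + 9/60 + 46.1/3600 = 78.1628056
  hemisphere S, so the sign is −
  Longitude: 51′ + 26″ = 51.43333′; 99 + 51.43333/60 = 99.8572222
  E → positive
Point 6:
  Latitude: 0 + 49/60 + 58/3600 = 0.8327778
  N ⇒ keep positive
  λ: 65° + 34/60 + 38.2/3600 = 65 + 0.566667 + 0.010611 = 65.5772778
  W ⇒ negate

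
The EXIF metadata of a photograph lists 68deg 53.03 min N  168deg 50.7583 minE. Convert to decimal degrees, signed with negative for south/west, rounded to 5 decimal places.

68.88383, 168.84597

φ: 53.03′ = 0.883833°; total 68.883833
N → positive
Lon: 168 + 50.7583/60 = 168.845972
E → positive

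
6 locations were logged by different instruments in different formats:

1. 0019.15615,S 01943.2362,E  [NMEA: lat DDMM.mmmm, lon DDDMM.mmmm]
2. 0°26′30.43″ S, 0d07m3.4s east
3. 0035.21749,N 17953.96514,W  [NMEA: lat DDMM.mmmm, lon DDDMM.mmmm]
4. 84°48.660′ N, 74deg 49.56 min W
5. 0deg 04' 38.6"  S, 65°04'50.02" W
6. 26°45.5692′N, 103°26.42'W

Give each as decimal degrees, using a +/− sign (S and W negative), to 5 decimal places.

Point 1:
  Lat: degrees = first 2 digits = 0, minutes = 19.15615; 0 + 19.15615/60 = 0.319269
  hemisphere S, so the sign is −
  Lon: degrees = first 3 digits = 19, minutes = 43.2362; 19 + 43.2362/60 = 19.720603
  E ⇒ keep positive
Point 2:
  φ: 0° + 26/60 + 30.43/3600 = 0 + 0.433333 + 0.008453 = 0.441786
  hemisphere S, so the sign is −
  Longitude: 0 + 7/60 + 3.4/3600 = 0.117611
  E ⇒ keep positive
Point 3:
  Lat: split at 2 digits → 00° and 35.21749′; 0 + 35.21749/60 = 0.586958
  N ⇒ keep positive
  Longitude: split at 3 digits → 179° and 53.96514′; 179 + 53.96514/60 = 179.899419
  hemisphere W, so the sign is −
Point 4:
  Latitude: 48.66′ = 0.811000°; total 84.811000
  N → positive
  Lon: 74 + 49.56/60 = 74.826000
  W → negative
Point 5:
  Latitude: 0 + 4/60 + 38.6/3600 = 0.077389
  hemisphere S, so the sign is −
  λ: 65 + 4/60 + 50.02/3600 = 65.080561
  W → negative
Point 6:
  Lat: 26 + 45.5692/60 = 26.759487
  N ⇒ keep positive
  Lon: 26.42′ = 0.440333°; total 103.440333
  W ⇒ negate

1. -0.31927, 19.72060
2. -0.44179, 0.11761
3. 0.58696, -179.89942
4. 84.81100, -74.82600
5. -0.07739, -65.08056
6. 26.75949, -103.44033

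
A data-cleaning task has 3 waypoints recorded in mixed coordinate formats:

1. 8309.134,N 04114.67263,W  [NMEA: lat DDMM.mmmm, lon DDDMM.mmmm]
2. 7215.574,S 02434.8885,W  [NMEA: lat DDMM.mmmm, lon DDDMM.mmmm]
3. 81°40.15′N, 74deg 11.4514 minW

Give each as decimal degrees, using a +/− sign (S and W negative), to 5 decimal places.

1. 83.15223, -41.24454
2. -72.25957, -24.58148
3. 81.66917, -74.19086

Point 1:
  Latitude: split at 2 digits → 83° and 9.134′; 83 + 9.134/60 = 83.152233
  N → positive
  Lon: split at 3 digits → 041° and 14.67263′; 41 + 14.67263/60 = 41.244544
  W → negative
Point 2:
  φ: degrees = first 2 digits = 72, minutes = 15.574; 72 + 15.574/60 = 72.259567
  hemisphere S, so the sign is −
  Longitude: degrees = first 3 digits = 24, minutes = 34.8885; 24 + 34.8885/60 = 24.581475
  W ⇒ negate
Point 3:
  Latitude: 81 + 40.15/60 = 81.669167
  N → positive
  Longitude: 74 + 11.4514/60 = 74.190857
  W → negative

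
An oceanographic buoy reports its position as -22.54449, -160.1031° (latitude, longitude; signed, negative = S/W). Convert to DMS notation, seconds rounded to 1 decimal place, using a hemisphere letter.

22°32′40.2″ S, 160°06′11.2″ W

Latitude is negative → S; |value| = 22.544490
Latitude: whole degrees 22; 32.66940′ → 32′ and 40.164″
Longitude is negative → W; |value| = 160.103100
Longitude: whole degrees 160; 6.18600′ → 6′ and 11.160″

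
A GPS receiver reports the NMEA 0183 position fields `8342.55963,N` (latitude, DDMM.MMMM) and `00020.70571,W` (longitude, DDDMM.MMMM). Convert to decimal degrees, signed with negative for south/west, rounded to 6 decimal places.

φ: degrees = first 2 digits = 83, minutes = 42.55963; 83 + 42.55963/60 = 83.7093272
N ⇒ keep positive
Longitude: split at 3 digits → 000° and 20.70571′; 0 + 20.70571/60 = 0.3450952
W ⇒ negate

83.709327, -0.345095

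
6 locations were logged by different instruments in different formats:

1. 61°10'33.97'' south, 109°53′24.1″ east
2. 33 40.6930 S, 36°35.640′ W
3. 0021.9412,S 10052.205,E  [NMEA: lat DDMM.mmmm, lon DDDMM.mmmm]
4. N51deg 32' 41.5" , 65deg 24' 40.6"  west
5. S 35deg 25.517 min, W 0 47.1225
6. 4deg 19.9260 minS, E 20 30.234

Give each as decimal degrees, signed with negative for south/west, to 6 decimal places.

1. -61.176103, 109.890028
2. -33.678217, -36.594000
3. -0.365687, 100.870083
4. 51.544861, -65.411278
5. -35.425283, -0.785375
6. -4.332100, 20.503900

Point 1:
  Latitude: 61 + 10/60 + 33.97/3600 = 61.1761028
  S ⇒ negate
  λ: 109° + 53/60 + 24.1/3600 = 109 + 0.883333 + 0.006694 = 109.8900278
  E ⇒ keep positive
Point 2:
  φ: 40.693′ = 0.678217°; total 33.6782167
  S ⇒ negate
  λ: 36 + 35.64/60 = 36.5940000
  W ⇒ negate
Point 3:
  φ: split at 2 digits → 00° and 21.9412′; 0 + 21.9412/60 = 0.3656867
  S → negative
  λ: degrees = first 3 digits = 100, minutes = 52.205; 100 + 52.205/60 = 100.8700833
  E → positive
Point 4:
  Lat: 51° + 32/60 + 41.5/3600 = 51 + 0.533333 + 0.011528 = 51.5448611
  N → positive
  λ: 65 + 24/60 + 40.6/3600 = 65.4112778
  hemisphere W, so the sign is −
Point 5:
  Lat: 25.517′ = 0.425283°; total 35.4252833
  S ⇒ negate
  Longitude: 47.1225′ = 0.785375°; total 0.7853750
  hemisphere W, so the sign is −
Point 6:
  Latitude: 19.926′ = 0.332100°; total 4.3321000
  S ⇒ negate
  Longitude: 20 + 30.234/60 = 20.5039000
  E → positive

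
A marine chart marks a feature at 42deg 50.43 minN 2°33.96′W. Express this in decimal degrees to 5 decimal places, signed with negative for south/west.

42.84050, -2.56600

Lat: 42 + 50.43/60 = 42.840500
N → positive
Longitude: 2 + 33.96/60 = 2.566000
W ⇒ negate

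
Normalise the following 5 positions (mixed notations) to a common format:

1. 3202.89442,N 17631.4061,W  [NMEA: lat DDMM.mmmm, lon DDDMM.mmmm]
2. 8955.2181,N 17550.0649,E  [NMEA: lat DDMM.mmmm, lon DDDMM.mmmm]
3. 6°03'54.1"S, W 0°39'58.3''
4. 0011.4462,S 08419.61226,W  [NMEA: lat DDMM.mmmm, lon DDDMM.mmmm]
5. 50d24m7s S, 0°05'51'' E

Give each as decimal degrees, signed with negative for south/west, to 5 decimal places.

1. 32.04824, -176.52344
2. 89.92030, 175.83442
3. -6.06503, -0.66619
4. -0.19077, -84.32687
5. -50.40194, 0.09750

Point 1:
  Lat: degrees = first 2 digits = 32, minutes = 2.89442; 32 + 2.89442/60 = 32.048240
  N → positive
  Lon: split at 3 digits → 176° and 31.4061′; 176 + 31.4061/60 = 176.523435
  W ⇒ negate
Point 2:
  φ: split at 2 digits → 89° and 55.2181′; 89 + 55.2181/60 = 89.920302
  N → positive
  Lon: degrees = first 3 digits = 175, minutes = 50.0649; 175 + 50.0649/60 = 175.834415
  E → positive
Point 3:
  Lat: 6 + 3/60 + 54.1/3600 = 6.065028
  S ⇒ negate
  Longitude: 39′ + 58.3″ = 39.97167′; 0 + 39.97167/60 = 0.666194
  hemisphere W, so the sign is −
Point 4:
  Lat: split at 2 digits → 00° and 11.4462′; 0 + 11.4462/60 = 0.190770
  S ⇒ negate
  λ: split at 3 digits → 084° and 19.61226′; 84 + 19.61226/60 = 84.326871
  hemisphere W, so the sign is −
Point 5:
  Lat: 50° + 24/60 + 7/3600 = 50 + 0.400000 + 0.001944 = 50.401944
  S ⇒ negate
  Lon: 0 + 5/60 + 51/3600 = 0.097500
  E → positive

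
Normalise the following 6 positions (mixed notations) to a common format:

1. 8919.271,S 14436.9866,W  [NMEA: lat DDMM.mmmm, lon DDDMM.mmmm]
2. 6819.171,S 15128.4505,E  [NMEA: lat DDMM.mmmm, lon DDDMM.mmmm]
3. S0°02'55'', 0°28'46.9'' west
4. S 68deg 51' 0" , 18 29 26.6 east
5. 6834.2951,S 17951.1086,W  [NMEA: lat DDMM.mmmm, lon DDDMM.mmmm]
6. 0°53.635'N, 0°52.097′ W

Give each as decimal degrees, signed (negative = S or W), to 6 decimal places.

Point 1:
  φ: split at 2 digits → 89° and 19.271′; 89 + 19.271/60 = 89.3211833
  hemisphere S, so the sign is −
  Lon: split at 3 digits → 144° and 36.9866′; 144 + 36.9866/60 = 144.6164433
  W ⇒ negate
Point 2:
  Latitude: split at 2 digits → 68° and 19.171′; 68 + 19.171/60 = 68.3195167
  hemisphere S, so the sign is −
  Lon: split at 3 digits → 151° and 28.4505′; 151 + 28.4505/60 = 151.4741750
  E ⇒ keep positive
Point 3:
  Lat: 2′ + 55″ = 2.91667′; 0 + 2.91667/60 = 0.0486111
  S → negative
  Lon: 0 + 28/60 + 46.9/3600 = 0.4796944
  hemisphere W, so the sign is −
Point 4:
  Lat: 51′ + 0″ = 51.00000′; 68 + 51.00000/60 = 68.8500000
  S ⇒ negate
  λ: 18 + 29/60 + 26.6/3600 = 18.4907222
  E → positive
Point 5:
  Latitude: degrees = first 2 digits = 68, minutes = 34.2951; 68 + 34.2951/60 = 68.5715850
  S ⇒ negate
  λ: split at 3 digits → 179° and 51.1086′; 179 + 51.1086/60 = 179.8518100
  W → negative
Point 6:
  Lat: 53.635′ = 0.893917°; total 0.8939167
  N ⇒ keep positive
  Longitude: 52.097′ = 0.868283°; total 0.8682833
  W → negative

1. -89.321183, -144.616443
2. -68.319517, 151.474175
3. -0.048611, -0.479694
4. -68.850000, 18.490722
5. -68.571585, -179.851810
6. 0.893917, -0.868283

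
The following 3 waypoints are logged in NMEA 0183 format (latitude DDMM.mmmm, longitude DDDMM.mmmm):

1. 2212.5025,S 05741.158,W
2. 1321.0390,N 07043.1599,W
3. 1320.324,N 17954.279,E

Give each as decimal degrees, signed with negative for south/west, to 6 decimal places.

Point 1:
  φ: split at 2 digits → 22° and 12.5025′; 22 + 12.5025/60 = 22.2083750
  hemisphere S, so the sign is −
  Lon: degrees = first 3 digits = 57, minutes = 41.158; 57 + 41.158/60 = 57.6859667
  hemisphere W, so the sign is −
Point 2:
  φ: degrees = first 2 digits = 13, minutes = 21.039; 13 + 21.039/60 = 13.3506500
  N → positive
  Longitude: degrees = first 3 digits = 70, minutes = 43.1599; 70 + 43.1599/60 = 70.7193317
  W ⇒ negate
Point 3:
  Latitude: degrees = first 2 digits = 13, minutes = 20.324; 13 + 20.324/60 = 13.3387333
  N ⇒ keep positive
  Longitude: split at 3 digits → 179° and 54.279′; 179 + 54.279/60 = 179.9046500
  E → positive

1. -22.208375, -57.685967
2. 13.350650, -70.719332
3. 13.338733, 179.904650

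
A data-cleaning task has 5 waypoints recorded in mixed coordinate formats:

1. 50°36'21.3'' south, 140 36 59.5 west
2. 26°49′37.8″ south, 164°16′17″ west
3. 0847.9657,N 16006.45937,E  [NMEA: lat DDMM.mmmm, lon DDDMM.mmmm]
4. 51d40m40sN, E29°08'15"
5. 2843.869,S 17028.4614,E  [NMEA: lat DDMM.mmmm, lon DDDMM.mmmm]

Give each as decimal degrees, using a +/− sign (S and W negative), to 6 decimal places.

1. -50.605917, -140.616528
2. -26.827167, -164.271389
3. 8.799428, 160.107656
4. 51.677778, 29.137500
5. -28.731150, 170.474357

Point 1:
  Latitude: 36′ + 21.3″ = 36.35500′; 50 + 36.35500/60 = 50.6059167
  S ⇒ negate
  λ: 140 + 36/60 + 59.5/3600 = 140.6165278
  hemisphere W, so the sign is −
Point 2:
  Latitude: 26° + 49/60 + 37.8/3600 = 26 + 0.816667 + 0.010500 = 26.8271667
  hemisphere S, so the sign is −
  λ: 164 + 16/60 + 17/3600 = 164.2713889
  W ⇒ negate
Point 3:
  φ: degrees = first 2 digits = 8, minutes = 47.9657; 8 + 47.9657/60 = 8.7994283
  N ⇒ keep positive
  Lon: split at 3 digits → 160° and 6.45937′; 160 + 6.45937/60 = 160.1076562
  E → positive
Point 4:
  φ: 51° + 40/60 + 40/3600 = 51 + 0.666667 + 0.011111 = 51.6777778
  N ⇒ keep positive
  Longitude: 29 + 8/60 + 15/3600 = 29.1375000
  E ⇒ keep positive
Point 5:
  Latitude: split at 2 digits → 28° and 43.869′; 28 + 43.869/60 = 28.7311500
  S → negative
  Lon: degrees = first 3 digits = 170, minutes = 28.4614; 170 + 28.4614/60 = 170.4743567
  E ⇒ keep positive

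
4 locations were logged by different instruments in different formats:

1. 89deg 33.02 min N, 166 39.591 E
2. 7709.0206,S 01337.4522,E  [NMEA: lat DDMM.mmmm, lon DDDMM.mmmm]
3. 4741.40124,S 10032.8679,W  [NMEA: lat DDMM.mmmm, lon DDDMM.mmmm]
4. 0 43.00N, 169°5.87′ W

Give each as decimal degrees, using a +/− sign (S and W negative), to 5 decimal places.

Point 1:
  φ: 89 + 33.02/60 = 89.550333
  N → positive
  Lon: 39.591′ = 0.659850°; total 166.659850
  E → positive
Point 2:
  Latitude: degrees = first 2 digits = 77, minutes = 9.0206; 77 + 9.0206/60 = 77.150343
  S → negative
  Lon: split at 3 digits → 013° and 37.4522′; 13 + 37.4522/60 = 13.624203
  E → positive
Point 3:
  φ: split at 2 digits → 47° and 41.40124′; 47 + 41.40124/60 = 47.690021
  S → negative
  Longitude: degrees = first 3 digits = 100, minutes = 32.8679; 100 + 32.8679/60 = 100.547798
  hemisphere W, so the sign is −
Point 4:
  Lat: 0 + 43/60 = 0.716667
  N → positive
  Longitude: 169 + 5.87/60 = 169.097833
  hemisphere W, so the sign is −

1. 89.55033, 166.65985
2. -77.15034, 13.62420
3. -47.69002, -100.54780
4. 0.71667, -169.09783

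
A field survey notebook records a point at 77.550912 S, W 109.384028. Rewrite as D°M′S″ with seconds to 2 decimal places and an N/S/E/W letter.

φ: 0.550912° → 33.05472′; 0.05472 × 60 = 3.2832″
Lon: whole degrees 109; 23.04168′ → 23′ and 2.5008″

77°33′3.28″ S, 109°23′2.50″ W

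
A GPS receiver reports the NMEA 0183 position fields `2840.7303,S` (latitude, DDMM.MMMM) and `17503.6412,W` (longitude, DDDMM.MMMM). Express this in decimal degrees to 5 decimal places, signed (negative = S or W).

Lat: degrees = first 2 digits = 28, minutes = 40.7303; 28 + 40.7303/60 = 28.678838
hemisphere S, so the sign is −
Lon: split at 3 digits → 175° and 3.6412′; 175 + 3.6412/60 = 175.060687
W → negative

-28.67884, -175.06069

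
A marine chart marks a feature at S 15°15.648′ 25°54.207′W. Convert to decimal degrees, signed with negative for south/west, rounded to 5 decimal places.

Lat: 15.648′ = 0.260800°; total 15.260800
hemisphere S, so the sign is −
Lon: 25 + 54.207/60 = 25.903450
W ⇒ negate

-15.26080, -25.90345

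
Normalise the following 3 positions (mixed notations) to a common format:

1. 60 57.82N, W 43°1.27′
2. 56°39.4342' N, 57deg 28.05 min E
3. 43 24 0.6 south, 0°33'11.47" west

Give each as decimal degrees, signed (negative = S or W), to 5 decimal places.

Point 1:
  Latitude: 57.82′ = 0.963667°; total 60.963667
  N ⇒ keep positive
  λ: 1.27′ = 0.021167°; total 43.021167
  hemisphere W, so the sign is −
Point 2:
  φ: 39.4342′ = 0.657237°; total 56.657237
  N ⇒ keep positive
  Longitude: 57 + 28.05/60 = 57.467500
  E ⇒ keep positive
Point 3:
  φ: 24′ + 0.6″ = 24.01000′; 43 + 24.01000/60 = 43.400167
  hemisphere S, so the sign is −
  Lon: 33′ + 11.47″ = 33.19117′; 0 + 33.19117/60 = 0.553186
  hemisphere W, so the sign is −

1. 60.96367, -43.02117
2. 56.65724, 57.46750
3. -43.40017, -0.55319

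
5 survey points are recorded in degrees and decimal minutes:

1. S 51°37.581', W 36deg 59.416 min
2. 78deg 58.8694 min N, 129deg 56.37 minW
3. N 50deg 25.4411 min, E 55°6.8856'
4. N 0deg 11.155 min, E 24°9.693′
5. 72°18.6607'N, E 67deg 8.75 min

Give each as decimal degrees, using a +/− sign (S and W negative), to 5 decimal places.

Point 1:
  Lat: 51 + 37.581/60 = 51.626350
  S → negative
  Longitude: 59.416′ = 0.990267°; total 36.990267
  hemisphere W, so the sign is −
Point 2:
  φ: 58.8694′ = 0.981157°; total 78.981157
  N → positive
  λ: 56.37′ = 0.939500°; total 129.939500
  W → negative
Point 3:
  Latitude: 50 + 25.4411/60 = 50.424018
  N → positive
  λ: 6.8856′ = 0.114760°; total 55.114760
  E → positive
Point 4:
  φ: 0 + 11.155/60 = 0.185917
  N ⇒ keep positive
  λ: 24 + 9.693/60 = 24.161550
  E → positive
Point 5:
  Lat: 18.6607′ = 0.311012°; total 72.311012
  N → positive
  λ: 8.75′ = 0.145833°; total 67.145833
  E → positive

1. -51.62635, -36.99027
2. 78.98116, -129.93950
3. 50.42402, 55.11476
4. 0.18592, 24.16155
5. 72.31101, 67.14583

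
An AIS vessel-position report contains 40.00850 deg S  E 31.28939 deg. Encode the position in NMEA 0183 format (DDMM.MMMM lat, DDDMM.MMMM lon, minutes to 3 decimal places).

4000.510,S / 03117.363,E

Latitude: fractional part 0.008500 → 0.51000 minutes
Lon: 31° + 0.289390 × 60 = 31° 17.36340′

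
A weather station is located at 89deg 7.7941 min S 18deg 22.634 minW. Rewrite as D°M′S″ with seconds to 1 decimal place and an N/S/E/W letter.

φ: 7.79410′ → 7′ and 0.79410 × 60 = 47.646″
Longitude: fractional minutes 0.63400 × 60 = 38.040″

89°07′47.6″ S, 18°22′38.0″ W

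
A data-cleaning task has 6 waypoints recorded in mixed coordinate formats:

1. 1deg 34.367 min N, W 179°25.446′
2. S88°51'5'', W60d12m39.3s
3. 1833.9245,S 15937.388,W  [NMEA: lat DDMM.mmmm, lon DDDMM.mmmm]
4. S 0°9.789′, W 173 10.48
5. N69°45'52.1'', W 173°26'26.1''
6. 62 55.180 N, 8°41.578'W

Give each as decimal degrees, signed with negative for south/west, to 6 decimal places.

1. 1.572783, -179.424100
2. -88.851389, -60.210917
3. -18.565408, -159.623133
4. -0.163150, -173.174667
5. 69.764472, -173.440583
6. 62.919667, -8.692967

Point 1:
  φ: 34.367′ = 0.572783°; total 1.5727833
  N → positive
  Lon: 25.446′ = 0.424100°; total 179.4241000
  W → negative
Point 2:
  φ: 88° + 51/60 + 5/3600 = 88 + 0.850000 + 0.001389 = 88.8513889
  S → negative
  Lon: 12′ + 39.3″ = 12.65500′; 60 + 12.65500/60 = 60.2109167
  hemisphere W, so the sign is −
Point 3:
  φ: split at 2 digits → 18° and 33.9245′; 18 + 33.9245/60 = 18.5654083
  hemisphere S, so the sign is −
  λ: split at 3 digits → 159° and 37.388′; 159 + 37.388/60 = 159.6231333
  W ⇒ negate
Point 4:
  φ: 0 + 9.789/60 = 0.1631500
  S → negative
  λ: 173 + 10.48/60 = 173.1746667
  W → negative
Point 5:
  Lat: 69 + 45/60 + 52.1/3600 = 69.7644722
  N ⇒ keep positive
  λ: 26′ + 26.1″ = 26.43500′; 173 + 26.43500/60 = 173.4405833
  W ⇒ negate
Point 6:
  Lat: 62 + 55.18/60 = 62.9196667
  N → positive
  Lon: 8 + 41.578/60 = 8.6929667
  hemisphere W, so the sign is −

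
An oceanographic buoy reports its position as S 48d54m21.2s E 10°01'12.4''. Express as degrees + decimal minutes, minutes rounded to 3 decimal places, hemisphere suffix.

48° 54.353′ S, 10° 1.207′ E

φ: 54 + 21.2/60 = 54.35333′
Longitude: seconds/60 = 0.20667; minutes = 1 + 0.20667 = 1.20667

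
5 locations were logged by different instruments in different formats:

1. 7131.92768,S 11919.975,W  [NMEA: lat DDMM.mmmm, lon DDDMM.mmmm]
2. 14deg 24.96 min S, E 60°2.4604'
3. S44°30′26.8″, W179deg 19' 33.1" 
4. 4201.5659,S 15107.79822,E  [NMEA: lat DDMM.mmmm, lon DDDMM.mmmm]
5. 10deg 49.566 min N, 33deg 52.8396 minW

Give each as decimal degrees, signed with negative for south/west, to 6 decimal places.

1. -71.532128, -119.332917
2. -14.416000, 60.041007
3. -44.507444, -179.325861
4. -42.026098, 151.129970
5. 10.826100, -33.880660

Point 1:
  Latitude: split at 2 digits → 71° and 31.92768′; 71 + 31.92768/60 = 71.5321280
  S ⇒ negate
  Longitude: split at 3 digits → 119° and 19.975′; 119 + 19.975/60 = 119.3329167
  hemisphere W, so the sign is −
Point 2:
  Latitude: 24.96′ = 0.416000°; total 14.4160000
  S → negative
  λ: 2.4604′ = 0.041007°; total 60.0410067
  E ⇒ keep positive
Point 3:
  φ: 44° + 30/60 + 26.8/3600 = 44 + 0.500000 + 0.007444 = 44.5074444
  S ⇒ negate
  Longitude: 179 + 19/60 + 33.1/3600 = 179.3258611
  W → negative
Point 4:
  φ: split at 2 digits → 42° and 1.5659′; 42 + 1.5659/60 = 42.0260983
  hemisphere S, so the sign is −
  Longitude: degrees = first 3 digits = 151, minutes = 7.79822; 151 + 7.79822/60 = 151.1299703
  E → positive
Point 5:
  Latitude: 49.566′ = 0.826100°; total 10.8261000
  N → positive
  λ: 52.8396′ = 0.880660°; total 33.8806600
  W ⇒ negate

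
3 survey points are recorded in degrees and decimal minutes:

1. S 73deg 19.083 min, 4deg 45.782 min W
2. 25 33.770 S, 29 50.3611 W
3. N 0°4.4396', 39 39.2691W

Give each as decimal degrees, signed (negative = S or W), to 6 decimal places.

1. -73.318050, -4.763033
2. -25.562833, -29.839352
3. 0.073993, -39.654485

Point 1:
  Latitude: 73 + 19.083/60 = 73.3180500
  S → negative
  λ: 45.782′ = 0.763033°; total 4.7630333
  W → negative
Point 2:
  Lat: 25 + 33.77/60 = 25.5628333
  S ⇒ negate
  Lon: 29 + 50.3611/60 = 29.8393517
  hemisphere W, so the sign is −
Point 3:
  φ: 4.4396′ = 0.073993°; total 0.0739933
  N ⇒ keep positive
  Lon: 39 + 39.2691/60 = 39.6544850
  W ⇒ negate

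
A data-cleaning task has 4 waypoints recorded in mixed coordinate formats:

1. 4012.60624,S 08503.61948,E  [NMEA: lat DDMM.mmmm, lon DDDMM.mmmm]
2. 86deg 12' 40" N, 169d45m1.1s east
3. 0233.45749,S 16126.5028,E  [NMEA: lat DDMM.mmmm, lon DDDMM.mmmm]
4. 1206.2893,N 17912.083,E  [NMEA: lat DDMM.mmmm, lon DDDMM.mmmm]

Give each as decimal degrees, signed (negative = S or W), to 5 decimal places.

1. -40.21010, 85.06032
2. 86.21111, 169.75031
3. -2.55762, 161.44171
4. 12.10482, 179.20138

Point 1:
  Lat: split at 2 digits → 40° and 12.60624′; 40 + 12.60624/60 = 40.210104
  hemisphere S, so the sign is −
  Longitude: split at 3 digits → 085° and 3.61948′; 85 + 3.61948/60 = 85.060325
  E ⇒ keep positive
Point 2:
  Latitude: 86° + 12/60 + 40/3600 = 86 + 0.200000 + 0.011111 = 86.211111
  N ⇒ keep positive
  λ: 169° + 45/60 + 1.1/3600 = 169 + 0.750000 + 0.000306 = 169.750306
  E → positive
Point 3:
  φ: degrees = first 2 digits = 2, minutes = 33.45749; 2 + 33.45749/60 = 2.557625
  hemisphere S, so the sign is −
  Longitude: split at 3 digits → 161° and 26.5028′; 161 + 26.5028/60 = 161.441713
  E ⇒ keep positive
Point 4:
  Lat: degrees = first 2 digits = 12, minutes = 6.2893; 12 + 6.2893/60 = 12.104822
  N ⇒ keep positive
  λ: degrees = first 3 digits = 179, minutes = 12.083; 179 + 12.083/60 = 179.201383
  E → positive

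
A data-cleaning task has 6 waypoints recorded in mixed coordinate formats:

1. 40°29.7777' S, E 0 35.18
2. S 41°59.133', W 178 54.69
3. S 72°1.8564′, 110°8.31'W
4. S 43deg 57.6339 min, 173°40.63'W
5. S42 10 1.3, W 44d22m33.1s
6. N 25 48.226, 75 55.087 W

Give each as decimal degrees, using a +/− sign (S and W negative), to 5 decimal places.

1. -40.49630, 0.58633
2. -41.98555, -178.91150
3. -72.03094, -110.13850
4. -43.96057, -173.67717
5. -42.16703, -44.37586
6. 25.80377, -75.91812

Point 1:
  Latitude: 29.7777′ = 0.496295°; total 40.496295
  S ⇒ negate
  Lon: 35.18′ = 0.586333°; total 0.586333
  E → positive
Point 2:
  Lat: 59.133′ = 0.985550°; total 41.985550
  S → negative
  Lon: 54.69′ = 0.911500°; total 178.911500
  W → negative
Point 3:
  Latitude: 1.8564′ = 0.030940°; total 72.030940
  hemisphere S, so the sign is −
  λ: 110 + 8.31/60 = 110.138500
  hemisphere W, so the sign is −
Point 4:
  Latitude: 43 + 57.6339/60 = 43.960565
  hemisphere S, so the sign is −
  Longitude: 173 + 40.63/60 = 173.677167
  W ⇒ negate
Point 5:
  Latitude: 42 + 10/60 + 1.3/3600 = 42.167028
  hemisphere S, so the sign is −
  Lon: 44 + 22/60 + 33.1/3600 = 44.375861
  hemisphere W, so the sign is −
Point 6:
  Lat: 25 + 48.226/60 = 25.803767
  N ⇒ keep positive
  Longitude: 75 + 55.087/60 = 75.918117
  W ⇒ negate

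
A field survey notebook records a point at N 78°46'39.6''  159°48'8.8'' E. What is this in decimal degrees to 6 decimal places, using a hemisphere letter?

Lat: 46′ + 39.6″ = 46.66000′; 78 + 46.66000/60 = 78.7776667
λ: 48′ + 8.8″ = 48.14667′; 159 + 48.14667/60 = 159.8024444

78.777667° N, 159.802444° E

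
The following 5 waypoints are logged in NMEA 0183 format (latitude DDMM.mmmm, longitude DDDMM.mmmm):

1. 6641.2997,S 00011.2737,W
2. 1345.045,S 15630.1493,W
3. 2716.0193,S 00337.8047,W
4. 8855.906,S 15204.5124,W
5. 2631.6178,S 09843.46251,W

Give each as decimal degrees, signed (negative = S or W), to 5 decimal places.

Point 1:
  φ: degrees = first 2 digits = 66, minutes = 41.2997; 66 + 41.2997/60 = 66.688328
  S → negative
  λ: split at 3 digits → 000° and 11.2737′; 0 + 11.2737/60 = 0.187895
  hemisphere W, so the sign is −
Point 2:
  Lat: split at 2 digits → 13° and 45.045′; 13 + 45.045/60 = 13.750750
  S → negative
  Longitude: degrees = first 3 digits = 156, minutes = 30.1493; 156 + 30.1493/60 = 156.502488
  hemisphere W, so the sign is −
Point 3:
  Latitude: degrees = first 2 digits = 27, minutes = 16.0193; 27 + 16.0193/60 = 27.266988
  S → negative
  Longitude: split at 3 digits → 003° and 37.8047′; 3 + 37.8047/60 = 3.630078
  hemisphere W, so the sign is −
Point 4:
  Latitude: degrees = first 2 digits = 88, minutes = 55.906; 88 + 55.906/60 = 88.931767
  S → negative
  Longitude: split at 3 digits → 152° and 4.5124′; 152 + 4.5124/60 = 152.075207
  W ⇒ negate
Point 5:
  Latitude: split at 2 digits → 26° and 31.6178′; 26 + 31.6178/60 = 26.526963
  S → negative
  Lon: split at 3 digits → 098° and 43.46251′; 98 + 43.46251/60 = 98.724375
  hemisphere W, so the sign is −

1. -66.68833, -0.18790
2. -13.75075, -156.50249
3. -27.26699, -3.63008
4. -88.93177, -152.07521
5. -26.52696, -98.72438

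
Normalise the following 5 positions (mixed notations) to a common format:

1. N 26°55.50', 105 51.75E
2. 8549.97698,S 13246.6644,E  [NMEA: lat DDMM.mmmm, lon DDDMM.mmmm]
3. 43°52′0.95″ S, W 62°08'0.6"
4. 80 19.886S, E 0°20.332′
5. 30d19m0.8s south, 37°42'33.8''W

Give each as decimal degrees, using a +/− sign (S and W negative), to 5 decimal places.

1. 26.92500, 105.86250
2. -85.83295, 132.77774
3. -43.86693, -62.13350
4. -80.33143, 0.33887
5. -30.31689, -37.70939

Point 1:
  φ: 55.5′ = 0.925000°; total 26.925000
  N ⇒ keep positive
  Longitude: 105 + 51.75/60 = 105.862500
  E ⇒ keep positive
Point 2:
  Latitude: degrees = first 2 digits = 85, minutes = 49.97698; 85 + 49.97698/60 = 85.832950
  S → negative
  Longitude: degrees = first 3 digits = 132, minutes = 46.6644; 132 + 46.6644/60 = 132.777740
  E → positive
Point 3:
  Latitude: 43 + 52/60 + 0.95/3600 = 43.866931
  hemisphere S, so the sign is −
  Lon: 62 + 8/60 + 0.6/3600 = 62.133500
  W → negative
Point 4:
  Lat: 19.886′ = 0.331433°; total 80.331433
  hemisphere S, so the sign is −
  Lon: 0 + 20.332/60 = 0.338867
  E ⇒ keep positive
Point 5:
  φ: 30 + 19/60 + 0.8/3600 = 30.316889
  S ⇒ negate
  Lon: 37 + 42/60 + 33.8/3600 = 37.709389
  hemisphere W, so the sign is −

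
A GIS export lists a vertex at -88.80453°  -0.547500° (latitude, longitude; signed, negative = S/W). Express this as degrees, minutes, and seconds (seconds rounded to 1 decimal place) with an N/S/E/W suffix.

Latitude is negative → S; |value| = 88.804530
Lat: 0.804530 × 60 = 48.27180′ → 48′, remainder × 60 = 16.308″
Longitude is negative → W; |value| = 0.547500
Longitude: 0.547500° → 32.85000′; 0.85000 × 60 = 51.000″

88°48′16.3″ S, 0°32′51.0″ W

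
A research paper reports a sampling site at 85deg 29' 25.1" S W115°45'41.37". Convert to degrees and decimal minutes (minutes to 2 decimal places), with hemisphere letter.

85° 29.42′ S, 115° 45.69′ W

Lat: 29 + 25.1/60 = 29.4183′
Lon: 45 + 41.37/60 = 45.6895′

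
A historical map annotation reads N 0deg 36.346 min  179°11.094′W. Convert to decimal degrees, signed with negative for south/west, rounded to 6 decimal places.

φ: 0 + 36.346/60 = 0.6057667
N → positive
Lon: 11.094′ = 0.184900°; total 179.1849000
W → negative

0.605767, -179.184900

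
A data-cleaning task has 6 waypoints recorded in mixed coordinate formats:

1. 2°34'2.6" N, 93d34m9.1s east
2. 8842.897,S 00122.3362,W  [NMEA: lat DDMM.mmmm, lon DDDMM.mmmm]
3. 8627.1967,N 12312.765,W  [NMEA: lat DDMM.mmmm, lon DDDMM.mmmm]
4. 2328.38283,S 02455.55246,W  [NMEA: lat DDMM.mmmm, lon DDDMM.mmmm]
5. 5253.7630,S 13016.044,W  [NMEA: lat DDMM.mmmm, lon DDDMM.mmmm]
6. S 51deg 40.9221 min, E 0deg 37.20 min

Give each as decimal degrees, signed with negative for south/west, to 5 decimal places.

Point 1:
  φ: 2° + 34/60 + 2.6/3600 = 2 + 0.566667 + 0.000722 = 2.567389
  N → positive
  Longitude: 93° + 34/60 + 9.1/3600 = 93 + 0.566667 + 0.002528 = 93.569194
  E → positive
Point 2:
  Latitude: split at 2 digits → 88° and 42.897′; 88 + 42.897/60 = 88.714950
  S → negative
  λ: degrees = first 3 digits = 1, minutes = 22.3362; 1 + 22.3362/60 = 1.372270
  hemisphere W, so the sign is −
Point 3:
  Lat: split at 2 digits → 86° and 27.1967′; 86 + 27.1967/60 = 86.453278
  N → positive
  Longitude: split at 3 digits → 123° and 12.765′; 123 + 12.765/60 = 123.212750
  hemisphere W, so the sign is −
Point 4:
  Latitude: degrees = first 2 digits = 23, minutes = 28.38283; 23 + 28.38283/60 = 23.473047
  S → negative
  Longitude: split at 3 digits → 024° and 55.55246′; 24 + 55.55246/60 = 24.925874
  hemisphere W, so the sign is −
Point 5:
  Lat: degrees = first 2 digits = 52, minutes = 53.763; 52 + 53.763/60 = 52.896050
  hemisphere S, so the sign is −
  Longitude: split at 3 digits → 130° and 16.044′; 130 + 16.044/60 = 130.267400
  W ⇒ negate
Point 6:
  Latitude: 51 + 40.9221/60 = 51.682035
  hemisphere S, so the sign is −
  Lon: 0 + 37.2/60 = 0.620000
  E ⇒ keep positive

1. 2.56739, 93.56919
2. -88.71495, -1.37227
3. 86.45328, -123.21275
4. -23.47305, -24.92587
5. -52.89605, -130.26740
6. -51.68204, 0.62000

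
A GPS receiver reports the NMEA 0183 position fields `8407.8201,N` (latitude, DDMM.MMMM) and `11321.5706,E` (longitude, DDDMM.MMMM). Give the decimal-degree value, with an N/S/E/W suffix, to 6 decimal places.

Lat: split at 2 digits → 84° and 7.8201′; 84 + 7.8201/60 = 84.1303350
λ: split at 3 digits → 113° and 21.5706′; 113 + 21.5706/60 = 113.3595100

84.130335° N, 113.359510° E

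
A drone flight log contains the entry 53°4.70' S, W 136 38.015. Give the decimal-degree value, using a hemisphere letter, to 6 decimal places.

φ: 4.7′ = 0.078333°; total 53.0783333
Lon: 136 + 38.015/60 = 136.6335833

53.078333° S, 136.633583° W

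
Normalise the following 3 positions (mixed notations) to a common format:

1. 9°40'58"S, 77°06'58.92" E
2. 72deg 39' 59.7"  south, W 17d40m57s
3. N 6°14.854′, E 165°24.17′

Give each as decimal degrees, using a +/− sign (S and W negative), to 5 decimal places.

1. -9.68278, 77.11637
2. -72.66658, -17.68250
3. 6.24757, 165.40283

Point 1:
  Latitude: 9 + 40/60 + 58/3600 = 9.682778
  S → negative
  Lon: 6′ + 58.92″ = 6.98200′; 77 + 6.98200/60 = 77.116367
  E ⇒ keep positive
Point 2:
  φ: 72 + 39/60 + 59.7/3600 = 72.666583
  S → negative
  Lon: 17° + 40/60 + 57/3600 = 17 + 0.666667 + 0.015833 = 17.682500
  W ⇒ negate
Point 3:
  Latitude: 6 + 14.854/60 = 6.247567
  N → positive
  Longitude: 24.17′ = 0.402833°; total 165.402833
  E → positive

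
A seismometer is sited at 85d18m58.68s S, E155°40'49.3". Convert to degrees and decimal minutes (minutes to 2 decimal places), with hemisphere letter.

85° 18.98′ S, 155° 40.82′ E

Latitude: 18 + 58.68/60 = 18.9780′
Longitude: seconds/60 = 0.82167; minutes = 40 + 0.82167 = 40.8217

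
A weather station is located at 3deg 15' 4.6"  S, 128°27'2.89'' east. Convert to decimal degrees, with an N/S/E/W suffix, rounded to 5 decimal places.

3.25128° S, 128.45080° E

φ: 3° + 15/60 + 4.6/3600 = 3 + 0.250000 + 0.001278 = 3.251278
Longitude: 128° + 27/60 + 2.89/3600 = 128 + 0.450000 + 0.000803 = 128.450803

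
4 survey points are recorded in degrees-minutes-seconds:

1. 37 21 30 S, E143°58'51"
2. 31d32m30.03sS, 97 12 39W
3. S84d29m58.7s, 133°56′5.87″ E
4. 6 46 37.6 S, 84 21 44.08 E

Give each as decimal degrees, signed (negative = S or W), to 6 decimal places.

Point 1:
  Latitude: 37° + 21/60 + 30/3600 = 37 + 0.350000 + 0.008333 = 37.3583333
  hemisphere S, so the sign is −
  Longitude: 143 + 58/60 + 51/3600 = 143.9808333
  E ⇒ keep positive
Point 2:
  Latitude: 31 + 32/60 + 30.03/3600 = 31.5416750
  S → negative
  Lon: 12′ + 39″ = 12.65000′; 97 + 12.65000/60 = 97.2108333
  W ⇒ negate
Point 3:
  Latitude: 29′ + 58.7″ = 29.97833′; 84 + 29.97833/60 = 84.4996389
  hemisphere S, so the sign is −
  Longitude: 133° + 56/60 + 5.87/3600 = 133 + 0.933333 + 0.001631 = 133.9349639
  E ⇒ keep positive
Point 4:
  φ: 6 + 46/60 + 37.6/3600 = 6.7771111
  S → negative
  λ: 21′ + 44.08″ = 21.73467′; 84 + 21.73467/60 = 84.3622444
  E → positive

1. -37.358333, 143.980833
2. -31.541675, -97.210833
3. -84.499639, 133.934964
4. -6.777111, 84.362244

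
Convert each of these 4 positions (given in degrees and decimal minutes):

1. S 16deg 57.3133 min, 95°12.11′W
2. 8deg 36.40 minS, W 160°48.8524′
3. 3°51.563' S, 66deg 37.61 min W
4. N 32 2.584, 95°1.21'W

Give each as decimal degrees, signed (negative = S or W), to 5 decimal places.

1. -16.95522, -95.20183
2. -8.60667, -160.81421
3. -3.85938, -66.62683
4. 32.04307, -95.02017

Point 1:
  Latitude: 16 + 57.3133/60 = 16.955222
  hemisphere S, so the sign is −
  λ: 95 + 12.11/60 = 95.201833
  hemisphere W, so the sign is −
Point 2:
  Lat: 8 + 36.4/60 = 8.606667
  hemisphere S, so the sign is −
  λ: 160 + 48.8524/60 = 160.814207
  W ⇒ negate
Point 3:
  φ: 51.563′ = 0.859383°; total 3.859383
  hemisphere S, so the sign is −
  Lon: 66 + 37.61/60 = 66.626833
  hemisphere W, so the sign is −
Point 4:
  Lat: 2.584′ = 0.043067°; total 32.043067
  N → positive
  λ: 1.21′ = 0.020167°; total 95.020167
  W ⇒ negate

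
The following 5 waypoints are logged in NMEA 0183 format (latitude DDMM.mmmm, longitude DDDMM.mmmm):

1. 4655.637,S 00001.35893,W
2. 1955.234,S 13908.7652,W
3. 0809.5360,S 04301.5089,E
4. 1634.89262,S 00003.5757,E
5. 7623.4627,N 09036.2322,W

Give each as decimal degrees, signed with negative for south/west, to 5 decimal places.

Point 1:
  φ: degrees = first 2 digits = 46, minutes = 55.637; 46 + 55.637/60 = 46.927283
  S ⇒ negate
  Longitude: split at 3 digits → 000° and 1.35893′; 0 + 1.35893/60 = 0.022649
  W → negative
Point 2:
  Lat: split at 2 digits → 19° and 55.234′; 19 + 55.234/60 = 19.920567
  S ⇒ negate
  Lon: degrees = first 3 digits = 139, minutes = 8.7652; 139 + 8.7652/60 = 139.146087
  W ⇒ negate
Point 3:
  Latitude: split at 2 digits → 08° and 9.536′; 8 + 9.536/60 = 8.158933
  hemisphere S, so the sign is −
  Longitude: degrees = first 3 digits = 43, minutes = 1.5089; 43 + 1.5089/60 = 43.025148
  E ⇒ keep positive
Point 4:
  Latitude: degrees = first 2 digits = 16, minutes = 34.89262; 16 + 34.89262/60 = 16.581544
  S ⇒ negate
  Lon: degrees = first 3 digits = 0, minutes = 3.5757; 0 + 3.5757/60 = 0.059595
  E → positive
Point 5:
  φ: degrees = first 2 digits = 76, minutes = 23.4627; 76 + 23.4627/60 = 76.391045
  N → positive
  Longitude: split at 3 digits → 090° and 36.2322′; 90 + 36.2322/60 = 90.603870
  W → negative

1. -46.92728, -0.02265
2. -19.92057, -139.14609
3. -8.15893, 43.02515
4. -16.58154, 0.05960
5. 76.39105, -90.60387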